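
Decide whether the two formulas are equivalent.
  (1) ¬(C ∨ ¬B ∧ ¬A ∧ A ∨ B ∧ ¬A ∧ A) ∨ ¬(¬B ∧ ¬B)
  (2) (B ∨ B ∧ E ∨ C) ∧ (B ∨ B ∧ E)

No

E1: ¬(C ∨ ¬B ∧ ¬A ∧ A ∨ B ∧ ¬A ∧ A) ∨ ¬(¬B ∧ ¬B)
    = ¬(C ∨ ¬B ∧ ¬A ∧ A ∨ B ∧ ¬A ∧ A) ∨ ¬¬B   (idempotence)
    = ¬(C ∨ ¬A ∧ A) ∨ ¬¬B   (distribution)
    = ¬C ∨ ¬¬B   (complement / identity)
    = ¬C ∨ B   (double negation)
E2: (B ∨ B ∧ E ∨ C) ∧ (B ∨ B ∧ E)
    = B ∨ B ∧ E   (absorption)
    = B   (absorption)
These differ: at A=0, B=0, C=0, E=0, E1 = 1 but E2 = 0.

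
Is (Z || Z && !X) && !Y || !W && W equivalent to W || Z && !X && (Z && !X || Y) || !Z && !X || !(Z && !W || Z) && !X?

No

E1: (Z || Z && !X) && !Y || !W && W
    = (Z || Z && !X) && !Y   (complement / identity)
    = Z && !Y   (absorption)
E2: W || Z && !X && (Z && !X || Y) || !Z && !X || !(Z && !W || Z) && !X
    = W || Z && !X || !Z && !X || !(Z && !W || Z) && !X   (absorption)
    = W || Z && !X || !Z && !X || !Z && !X   (absorption)
    = W || Z && !X || !Z && !X   (idempotence)
    = W || !X   (distribution)
These differ: at W=1, X=0, Y=0, Z=0, E1 = 0 but E2 = 1.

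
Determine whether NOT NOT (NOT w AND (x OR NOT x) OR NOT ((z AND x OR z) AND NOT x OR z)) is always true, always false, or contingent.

contingent

NOT NOT (NOT w AND (x OR NOT x) OR NOT ((z AND x OR z) AND NOT x OR z))
= NOT NOT (NOT w AND (x OR NOT x) OR NOT (z AND NOT x OR z))   (absorption)
= NOT w AND (x OR NOT x) OR NOT (z AND NOT x OR z)   (double negation)
= NOT w AND (x OR NOT x) OR NOT z   (absorption)
= NOT w OR NOT z   (complement / identity)
This depends on w, z, so it is not a constant.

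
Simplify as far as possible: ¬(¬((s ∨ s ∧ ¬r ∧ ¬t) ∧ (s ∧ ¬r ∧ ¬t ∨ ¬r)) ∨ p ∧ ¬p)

s ∧ ¬r

¬(¬((s ∨ s ∧ ¬r ∧ ¬t) ∧ (s ∧ ¬r ∧ ¬t ∨ ¬r)) ∨ p ∧ ¬p)
= ¬(¬(s ∧ ¬r ∧ ¬t ∨ s ∧ ¬r) ∨ p ∧ ¬p)   — distribution
= ¬(¬(s ∧ ¬r) ∨ p ∧ ¬p)   — absorption
= ¬¬(s ∧ ¬r)   — complement / identity
= s ∧ ¬r   — double negation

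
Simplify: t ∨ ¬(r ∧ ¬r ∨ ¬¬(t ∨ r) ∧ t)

t ∨ ¬(r ∧ ¬r ∨ ¬¬(t ∨ r) ∧ t)
= t ∨ ¬(r ∧ ¬r ∨ (t ∨ r) ∧ t)   [double negation]
= t ∨ ¬(r ∧ ¬r ∨ t)   [absorption]
= t ∨ ¬t   [complement / identity]
= True   [complement]

True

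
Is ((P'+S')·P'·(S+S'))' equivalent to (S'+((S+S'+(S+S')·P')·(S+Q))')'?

No

E1: ((P'+S')·P'·(S+S'))'
    = ((P'+S')·P')'   (complement / identity)
    = (P')'   (absorption)
    = P   (double negation)
E2: (S'+((S+S'+(S+S')·P')·(S+Q))')'
    = S·(S+S'+(S+S')·P')·(S+Q)   (De Morgan)
    = S·(S+S')·(S+Q)   (absorption)
    = S·(S+Q)   (complement / identity)
    = S   (absorption)
These differ: at P=1, Q=0, S=0, E1 = 1 but E2 = 0.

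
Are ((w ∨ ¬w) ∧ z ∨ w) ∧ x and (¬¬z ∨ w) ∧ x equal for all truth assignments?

E1: ((w ∨ ¬w) ∧ z ∨ w) ∧ x
    = (z ∨ w) ∧ x   (complement / identity)
E2: (¬¬z ∨ w) ∧ x
    = (z ∨ w) ∧ x   (double negation)
Both reduce to (z ∨ w) ∧ x, so they are equivalent.

Yes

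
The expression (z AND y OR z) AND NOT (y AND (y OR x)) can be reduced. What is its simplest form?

z AND NOT y

(z AND y OR z) AND NOT (y AND (y OR x))
= z AND NOT (y AND (y OR x))   [absorption]
= z AND NOT y   [absorption]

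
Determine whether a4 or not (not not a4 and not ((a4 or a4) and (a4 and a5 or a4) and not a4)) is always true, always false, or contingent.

always true

a4 or not (not not a4 and not ((a4 or a4) and (a4 and a5 or a4) and not a4))
= a4 or not (not not a4 and not ((a4 or a4) and a4 and not a4))   (absorption)
= a4 or not (not not a4 and not (a4 and a4 and not a4))   (idempotence)
= a4 or not (not not a4 and not (a4 and not a4))   (idempotence)
= a4 or not a4 or a4 and not a4   (De Morgan)
= a4 or not a4   (complement / identity)
= True   (complement)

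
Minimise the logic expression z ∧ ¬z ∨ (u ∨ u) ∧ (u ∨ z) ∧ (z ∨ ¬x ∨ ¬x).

u ∧ (z ∨ ¬x)

z ∧ ¬z ∨ (u ∨ u) ∧ (u ∨ z) ∧ (z ∨ ¬x ∨ ¬x)
= z ∧ ¬z ∨ (u ∧ z ∨ u) ∧ (z ∨ ¬x ∨ ¬x)
= (u ∧ z ∨ u) ∧ (z ∨ ¬x ∨ ¬x)
= u ∧ (z ∨ ¬x ∨ ¬x)
= u ∧ (z ∨ ¬x)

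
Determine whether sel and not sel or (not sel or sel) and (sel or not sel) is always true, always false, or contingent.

sel and not sel or (not sel or sel) and (sel or not sel)
= sel and not sel or not sel or sel   — complement / identity
= not sel or sel   — complement / identity
= True   — complement

always true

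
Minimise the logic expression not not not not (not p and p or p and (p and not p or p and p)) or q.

p or q

not not not not (not p and p or p and (p and not p or p and p)) or q
= not not not not (not p and p or p and p) or q
= not not (not p and p or p and p) or q
= not not p or q
= p or q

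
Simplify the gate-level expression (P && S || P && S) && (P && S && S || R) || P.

P

(P && S || P && S) && (P && S && S || R) || P
= P && S && (P && S && S || R) || P   [idempotence]
= P && S && (P && S || R) || P   [idempotence]
= P && S || P   [absorption]
= P   [absorption]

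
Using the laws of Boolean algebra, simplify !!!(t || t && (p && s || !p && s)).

!t

!!!(t || t && (p && s || !p && s))
= !!!(t || t && s)   — distribution
= !(t || t && s)   — double negation
= !t   — absorption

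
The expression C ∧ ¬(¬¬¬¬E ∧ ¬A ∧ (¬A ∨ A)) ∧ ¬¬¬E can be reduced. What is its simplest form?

C ∧ ¬(¬¬¬¬E ∧ ¬A ∧ (¬A ∨ A)) ∧ ¬¬¬E
= C ∧ ¬(¬¬¬¬E ∧ ¬A) ∧ ¬¬¬E   — complement / identity
= C ∧ ¬(¬¬E ∧ ¬A) ∧ ¬¬¬E   — double negation
= C ∧ ¬(¬¬E ∧ ¬A) ∧ ¬E   — double negation
= C ∧ (¬E ∨ A) ∧ ¬E   — De Morgan
= C ∧ ¬E   — absorption

C ∧ ¬E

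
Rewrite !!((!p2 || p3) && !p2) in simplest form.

!!((!p2 || p3) && !p2)
= !!!p2   (absorption)
= !p2   (double negation)

!p2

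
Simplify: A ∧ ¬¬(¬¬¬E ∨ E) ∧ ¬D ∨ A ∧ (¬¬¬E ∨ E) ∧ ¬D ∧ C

A ∧ ¬¬(¬¬¬E ∨ E) ∧ ¬D ∨ A ∧ (¬¬¬E ∨ E) ∧ ¬D ∧ C
= A ∧ ¬¬(¬¬¬E ∨ E) ∧ ¬D ∨ A ∧ (¬E ∨ E) ∧ ¬D ∧ C   [double negation]
= A ∧ ¬¬(¬E ∨ E) ∧ ¬D ∨ A ∧ (¬E ∨ E) ∧ ¬D ∧ C   [double negation]
= A ∧ (¬E ∨ E) ∧ ¬D ∨ A ∧ (¬E ∨ E) ∧ ¬D ∧ C   [double negation]
= A ∧ (¬E ∨ E) ∧ ¬D   [absorption]
= A ∧ ¬D   [complement / identity]

A ∧ ¬D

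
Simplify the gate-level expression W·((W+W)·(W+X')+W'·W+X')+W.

W·((W+W)·(W+X')+W'·W+X')+W
= W·(W·(W+X')+W'·W+X')+W
= W·(W+W'·W+X')+W
= W·(W+X')+W
= W+W
= W

W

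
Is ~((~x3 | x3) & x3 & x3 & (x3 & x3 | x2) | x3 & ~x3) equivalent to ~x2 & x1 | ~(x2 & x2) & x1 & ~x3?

No

E1: ~((~x3 | x3) & x3 & x3 & (x3 & x3 | x2) | x3 & ~x3)
    = ~(x3 & x3 & (x3 & x3 | x2) | x3 & ~x3)   (complement / identity)
    = ~(x3 & x3 | x3 & ~x3)   (absorption)
    = ~x3   (distribution)
E2: ~x2 & x1 | ~(x2 & x2) & x1 & ~x3
    = ~x2 & x1 | ~x2 & x1 & ~x3   (idempotence)
    = ~x2 & x1   (absorption)
These differ: at x1=0, x2=0, x3=0, E1 = 1 but E2 = 0.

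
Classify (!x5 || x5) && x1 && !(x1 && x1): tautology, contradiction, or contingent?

contradiction

(!x5 || x5) && x1 && !(x1 && x1)
= x1 && !(x1 && x1)
= x1 && !x1
= false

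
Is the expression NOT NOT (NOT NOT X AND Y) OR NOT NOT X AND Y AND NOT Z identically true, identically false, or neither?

neither

NOT NOT (NOT NOT X AND Y) OR NOT NOT X AND Y AND NOT Z
= NOT NOT X AND Y OR NOT NOT X AND Y AND NOT Z   — double negation
= NOT NOT X AND Y   — absorption
= X AND Y   — double negation
This depends on X, Y, so it is not a constant.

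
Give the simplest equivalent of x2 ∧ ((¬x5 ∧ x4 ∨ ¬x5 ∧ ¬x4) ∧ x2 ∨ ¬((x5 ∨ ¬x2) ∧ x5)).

x2 ∧ ((¬x5 ∧ x4 ∨ ¬x5 ∧ ¬x4) ∧ x2 ∨ ¬((x5 ∨ ¬x2) ∧ x5))
= x2 ∧ ((¬x5 ∧ x4 ∨ ¬x5 ∧ ¬x4) ∧ x2 ∨ ¬x5)   (absorption)
= x2 ∧ (¬x5 ∧ x2 ∨ ¬x5)   (distribution)
= x2 ∧ ¬x5   (absorption)

x2 ∧ ¬x5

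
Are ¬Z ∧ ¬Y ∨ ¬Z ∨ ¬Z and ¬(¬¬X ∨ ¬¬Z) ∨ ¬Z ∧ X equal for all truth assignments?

E1: ¬Z ∧ ¬Y ∨ ¬Z ∨ ¬Z
    = ¬Z ∨ ¬Z   — absorption
    = ¬Z   — idempotence
E2: ¬(¬¬X ∨ ¬¬Z) ∨ ¬Z ∧ X
    = ¬X ∧ ¬Z ∨ ¬Z ∧ X   — De Morgan
    = ¬Z   — distribution
Both reduce to ¬Z, so they are equivalent.

Yes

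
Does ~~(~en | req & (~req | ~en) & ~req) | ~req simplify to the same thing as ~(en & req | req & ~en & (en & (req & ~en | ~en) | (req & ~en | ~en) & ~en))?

E1: ~~(~en | req & (~req | ~en) & ~req) | ~req
    = ~~(~en | req & ~req) | ~req   (absorption)
    = ~~~en | ~req   (complement / identity)
    = ~en | ~req   (double negation)
E2: ~(en & req | req & ~en & (en & (req & ~en | ~en) | (req & ~en | ~en) & ~en))
    = ~(en & req | req & ~en & (req & ~en | ~en))   (distribution)
    = ~(en & req | req & ~en)   (absorption)
    = ~req   (distribution)
These differ: at en=0, req=1, E1 = 1 but E2 = 0.

No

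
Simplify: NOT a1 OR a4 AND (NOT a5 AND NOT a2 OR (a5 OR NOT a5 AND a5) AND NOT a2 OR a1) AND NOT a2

NOT a1 OR a4 AND NOT a2

NOT a1 OR a4 AND (NOT a5 AND NOT a2 OR (a5 OR NOT a5 AND a5) AND NOT a2 OR a1) AND NOT a2
= NOT a1 OR a4 AND (NOT a5 AND NOT a2 OR a5 AND NOT a2 OR a1) AND NOT a2
= NOT a1 OR a4 AND (NOT a2 OR a1) AND NOT a2
= NOT a1 OR a4 AND NOT a2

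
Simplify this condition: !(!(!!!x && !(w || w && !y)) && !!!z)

!x && !w || z

!(!(!!!x && !(w || w && !y)) && !!!z)
= !(!(!!!x && !w) && !!!z)
= !(!(!!!x && !w) && !z)
= !!!x && !w || z
= !x && !w || z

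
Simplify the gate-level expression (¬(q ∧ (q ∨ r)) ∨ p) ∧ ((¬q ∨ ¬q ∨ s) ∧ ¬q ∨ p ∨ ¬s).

(¬(q ∧ (q ∨ r)) ∨ p) ∧ ((¬q ∨ ¬q ∨ s) ∧ ¬q ∨ p ∨ ¬s)
= (¬q ∨ p) ∧ ((¬q ∨ ¬q ∨ s) ∧ ¬q ∨ p ∨ ¬s)   [absorption]
= (¬q ∨ p) ∧ ((¬q ∨ s) ∧ ¬q ∨ p ∨ ¬s)   [idempotence]
= (¬q ∨ p) ∧ (¬q ∨ p ∨ ¬s)   [absorption]
= ¬q ∨ p   [absorption]

¬q ∨ p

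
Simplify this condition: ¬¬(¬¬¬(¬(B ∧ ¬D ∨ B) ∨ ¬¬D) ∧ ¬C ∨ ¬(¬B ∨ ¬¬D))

B ∧ ¬D

¬¬(¬¬¬(¬(B ∧ ¬D ∨ B) ∨ ¬¬D) ∧ ¬C ∨ ¬(¬B ∨ ¬¬D))
= ¬¬(¬¬¬(¬B ∨ ¬¬D) ∧ ¬C ∨ ¬(¬B ∨ ¬¬D))
= ¬¬(¬(¬B ∨ ¬¬D) ∧ ¬C ∨ ¬(¬B ∨ ¬¬D))
= ¬(¬B ∨ ¬¬D) ∧ ¬C ∨ ¬(¬B ∨ ¬¬D)
= ¬(¬B ∨ ¬¬D)
= B ∧ ¬D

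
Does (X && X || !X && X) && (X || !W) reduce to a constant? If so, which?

(X && X || !X && X) && (X || !W)
= X && (X || !W)
= X
This depends on X, so it is not a constant.

no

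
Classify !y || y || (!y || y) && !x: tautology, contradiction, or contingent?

!y || y || (!y || y) && !x
= !y || y   — absorption
= true   — complement

tautology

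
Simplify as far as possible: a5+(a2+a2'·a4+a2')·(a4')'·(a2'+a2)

a5+a4

a5+(a2+a2'·a4+a2')·(a4')'·(a2'+a2)
= a5+(a2+a2'·a4+a2')·a4·(a2'+a2)   [double negation]
= a5+(a2+a2')·a4·(a2'+a2)   [absorption]
= a5+(a2+a2')·a4   [complement / identity]
= a5+a4   [complement / identity]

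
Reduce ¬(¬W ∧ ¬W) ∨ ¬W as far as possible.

True

¬(¬W ∧ ¬W) ∨ ¬W
= W ∨ W ∨ ¬W   [De Morgan]
= W ∨ ¬W   [idempotence]
= True   [complement]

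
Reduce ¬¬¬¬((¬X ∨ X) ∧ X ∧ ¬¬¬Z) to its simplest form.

X ∧ ¬Z

¬¬¬¬((¬X ∨ X) ∧ X ∧ ¬¬¬Z)
= ¬¬¬¬(X ∧ ¬¬¬Z)   (complement / identity)
= ¬¬(X ∧ ¬¬¬Z)   (double negation)
= X ∧ ¬¬¬Z   (double negation)
= X ∧ ¬Z   (double negation)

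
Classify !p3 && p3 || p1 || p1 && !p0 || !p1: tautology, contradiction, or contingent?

!p3 && p3 || p1 || p1 && !p0 || !p1
= !p3 && p3 || p1 || !p1   — absorption
= p1 || !p1   — complement / identity
= true   — complement

tautology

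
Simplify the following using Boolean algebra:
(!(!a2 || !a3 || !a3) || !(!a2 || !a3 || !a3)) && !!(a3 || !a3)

a2 && a3

(!(!a2 || !a3 || !a3) || !(!a2 || !a3 || !a3)) && !!(a3 || !a3)
= !(!a2 || !a3 || !a3) && !!(a3 || !a3)   [idempotence]
= !(!a2 || !a3) && !!(a3 || !a3)   [idempotence]
= !(!a2 || !a3) && (a3 || !a3)   [double negation]
= a2 && a3 && (a3 || !a3)   [De Morgan]
= a2 && a3   [complement / identity]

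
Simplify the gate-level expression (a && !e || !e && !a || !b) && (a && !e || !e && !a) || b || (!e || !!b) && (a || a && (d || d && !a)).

(a && !e || !e && !a || !b) && (a && !e || !e && !a) || b || (!e || !!b) && (a || a && (d || d && !a))
= a && !e || !e && !a || b || (!e || !!b) && (a || a && (d || d && !a))   (absorption)
= a && !e || !e && !a || b || (!e || !!b) && (a || a && d)   (absorption)
= a && !e || !e && !a || b || (!e || b) && (a || a && d)   (double negation)
= !e || b || (!e || b) && (a || a && d)   (distribution)
= !e || b || (!e || b) && a   (absorption)
= !e || b   (absorption)

!e || b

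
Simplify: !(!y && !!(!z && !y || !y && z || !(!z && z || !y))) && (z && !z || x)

!(!y && !!(!z && !y || !y && z || !(!z && z || !y))) && (z && !z || x)
= !(!y && !!(!y || !(!z && z || !y))) && (z && !z || x)   (distribution)
= !(!y && !(y && (!z && z || !y))) && (z && !z || x)   (De Morgan)
= !(!y && !(y && !y)) && (z && !z || x)   (complement / identity)
= (y || y && !y) && (z && !z || x)   (De Morgan)
= (y || y && !y) && x   (complement / identity)
= y && x   (complement / identity)

y && x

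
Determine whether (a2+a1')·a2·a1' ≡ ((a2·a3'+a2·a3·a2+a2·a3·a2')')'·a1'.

Yes

E1: (a2+a1')·a2·a1'
    = a2·a1'   (absorption)
E2: ((a2·a3'+a2·a3·a2+a2·a3·a2')')'·a1'
    = ((a2·a3'+a2·a3)')'·a1'   (distribution)
    = (a2·a3'+a2·a3)·a1'   (double negation)
    = a2·a1'   (distribution)
Both reduce to a2·a1', so they are equivalent.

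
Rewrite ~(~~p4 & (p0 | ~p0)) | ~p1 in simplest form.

~p4 | ~p1

~(~~p4 & (p0 | ~p0)) | ~p1
= ~~~p4 | ~p1   — complement / identity
= ~p4 | ~p1   — double negation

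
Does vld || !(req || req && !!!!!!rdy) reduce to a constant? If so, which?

no

vld || !(req || req && !!!!!!rdy)
= vld || !(req || req && !!!!rdy)   — double negation
= vld || !(req || req && !!rdy)   — double negation
= vld || !(req || req && rdy)   — double negation
= vld || !req   — absorption
This depends on req, vld, so it is not a constant.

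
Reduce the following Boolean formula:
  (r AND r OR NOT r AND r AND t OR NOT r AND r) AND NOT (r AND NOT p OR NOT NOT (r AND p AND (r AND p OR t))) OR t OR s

t OR s

(r AND r OR NOT r AND r AND t OR NOT r AND r) AND NOT (r AND NOT p OR NOT NOT (r AND p AND (r AND p OR t))) OR t OR s
= (r AND r OR NOT r AND r AND t OR NOT r AND r) AND NOT (r AND NOT p OR r AND p AND (r AND p OR t)) OR t OR s   (double negation)
= (r AND r OR NOT r AND r AND t OR NOT r AND r) AND NOT (r AND NOT p OR r AND p) OR t OR s   (absorption)
= (r AND r OR NOT r AND r) AND NOT (r AND NOT p OR r AND p) OR t OR s   (absorption)
= (r AND r OR NOT r AND r) AND NOT r OR t OR s   (distribution)
= r AND NOT r OR t OR s   (distribution)
= t OR s   (complement / identity)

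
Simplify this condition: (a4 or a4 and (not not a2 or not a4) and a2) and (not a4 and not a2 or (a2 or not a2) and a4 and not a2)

a4 and not a2

(a4 or a4 and (not not a2 or not a4) and a2) and (not a4 and not a2 or (a2 or not a2) and a4 and not a2)
= (a4 or a4 and (a2 or not a4) and a2) and (not a4 and not a2 or (a2 or not a2) and a4 and not a2)   (double negation)
= (a4 or a4 and (a2 or not a4) and a2) and (not a4 and not a2 or a4 and not a2)   (complement / identity)
= (a4 or a4 and (a2 or not a4) and a2) and not a2   (distribution)
= (a4 or a4 and a2) and not a2   (absorption)
= a4 and not a2   (absorption)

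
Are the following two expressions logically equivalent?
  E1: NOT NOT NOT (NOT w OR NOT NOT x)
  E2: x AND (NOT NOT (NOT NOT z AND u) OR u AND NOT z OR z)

No

E1: NOT NOT NOT (NOT w OR NOT NOT x)
    = NOT (NOT w OR NOT NOT x)
    = w AND NOT x
E2: x AND (NOT NOT (NOT NOT z AND u) OR u AND NOT z OR z)
    = x AND (NOT NOT z AND u OR u AND NOT z OR z)
    = x AND (z AND u OR u AND NOT z OR z)
    = x AND (u OR z)
These differ: at u=1, w=1, x=0, z=1, E1 = 1 but E2 = 0.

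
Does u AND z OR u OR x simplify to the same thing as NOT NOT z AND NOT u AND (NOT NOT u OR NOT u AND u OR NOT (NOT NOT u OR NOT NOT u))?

No

E1: u AND z OR u OR x
    = u OR x   [absorption]
E2: NOT NOT z AND NOT u AND (NOT NOT u OR NOT u AND u OR NOT (NOT NOT u OR NOT NOT u))
    = z AND NOT u AND (NOT NOT u OR NOT u AND u OR NOT (NOT NOT u OR NOT NOT u))   [double negation]
    = z AND NOT u AND (NOT NOT u OR NOT u AND u OR NOT u AND NOT u)   [De Morgan]
    = z AND NOT u AND (NOT NOT u OR NOT u)   [distribution]
    = z AND NOT u AND (u OR NOT u)   [double negation]
    = z AND NOT u   [complement / identity]
These differ: at u=1, x=1, z=0, E1 = 1 but E2 = 0.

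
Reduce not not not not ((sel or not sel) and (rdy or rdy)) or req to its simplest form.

rdy or req

not not not not ((sel or not sel) and (rdy or rdy)) or req
= not not ((sel or not sel) and (rdy or rdy)) or req   [double negation]
= not not (rdy or rdy) or req   [complement / identity]
= rdy or rdy or req   [double negation]
= rdy or req   [idempotence]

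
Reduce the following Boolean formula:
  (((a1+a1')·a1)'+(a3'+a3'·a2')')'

a1·a3'

(((a1+a1')·a1)'+(a3'+a3'·a2')')'
= (a1'+(a3'+a3'·a2')')'   [complement / identity]
= (a1'+(a3')')'   [absorption]
= a1·a3'   [De Morgan]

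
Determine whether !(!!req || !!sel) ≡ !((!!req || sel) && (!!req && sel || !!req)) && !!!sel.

Yes

E1: !(!!req || !!sel)
    = !req && !sel   [De Morgan]
E2: !((!!req || sel) && (!!req && sel || !!req)) && !!!sel
    = !((!!req || sel) && !!req) && !!!sel   [absorption]
    = !!!req && !!!sel   [absorption]
    = !req && !!!sel   [double negation]
    = !req && !sel   [double negation]
Both reduce to !req && !sel, so they are equivalent.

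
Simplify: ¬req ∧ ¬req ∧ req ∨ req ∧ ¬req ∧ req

¬req ∧ ¬req ∧ req ∨ req ∧ ¬req ∧ req
= ¬req ∧ req
= False

False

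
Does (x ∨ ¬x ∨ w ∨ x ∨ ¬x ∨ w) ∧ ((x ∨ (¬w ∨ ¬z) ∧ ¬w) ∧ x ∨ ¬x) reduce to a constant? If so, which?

(x ∨ ¬x ∨ w ∨ x ∨ ¬x ∨ w) ∧ ((x ∨ (¬w ∨ ¬z) ∧ ¬w) ∧ x ∨ ¬x)
= (x ∨ ¬x ∨ w ∨ x ∨ ¬x ∨ w) ∧ ((x ∨ ¬w) ∧ x ∨ ¬x)   [absorption]
= (x ∨ ¬x ∨ w ∨ x ∨ ¬x ∨ w) ∧ (x ∨ ¬x)   [absorption]
= (x ∨ ¬x ∨ w) ∧ (x ∨ ¬x)   [idempotence]
= x ∨ ¬x   [absorption]
= True   [complement]

yes, True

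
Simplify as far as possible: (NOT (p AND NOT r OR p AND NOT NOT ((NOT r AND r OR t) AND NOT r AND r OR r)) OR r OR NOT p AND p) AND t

(NOT p OR r) AND t

(NOT (p AND NOT r OR p AND NOT NOT ((NOT r AND r OR t) AND NOT r AND r OR r)) OR r OR NOT p AND p) AND t
= (NOT (p AND NOT r OR p AND NOT NOT ((NOT r AND r OR t) AND NOT r AND r OR r)) OR r) AND t   [complement / identity]
= (NOT (p AND NOT r OR p AND ((NOT r AND r OR t) AND NOT r AND r OR r)) OR r) AND t   [double negation]
= (NOT (p AND NOT r OR p AND (NOT r AND r OR r)) OR r) AND t   [absorption]
= (NOT (p AND NOT r OR p AND r) OR r) AND t   [complement / identity]
= (NOT p OR r) AND t   [distribution]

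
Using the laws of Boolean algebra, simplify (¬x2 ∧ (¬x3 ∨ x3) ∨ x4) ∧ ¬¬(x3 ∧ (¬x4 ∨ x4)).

(¬x2 ∧ (¬x3 ∨ x3) ∨ x4) ∧ ¬¬(x3 ∧ (¬x4 ∨ x4))
= (¬x2 ∨ x4) ∧ ¬¬(x3 ∧ (¬x4 ∨ x4))   (complement / identity)
= (¬x2 ∨ x4) ∧ x3 ∧ (¬x4 ∨ x4)   (double negation)
= (¬x2 ∨ x4) ∧ x3   (complement / identity)

(¬x2 ∨ x4) ∧ x3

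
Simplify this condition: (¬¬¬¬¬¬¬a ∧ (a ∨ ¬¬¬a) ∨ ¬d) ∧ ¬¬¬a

¬a

(¬¬¬¬¬¬¬a ∧ (a ∨ ¬¬¬a) ∨ ¬d) ∧ ¬¬¬a
= (¬¬¬¬¬¬¬a ∧ (a ∨ ¬a) ∨ ¬d) ∧ ¬¬¬a   (double negation)
= (¬¬¬¬¬a ∧ (a ∨ ¬a) ∨ ¬d) ∧ ¬¬¬a   (double negation)
= (¬¬¬¬¬a ∨ ¬d) ∧ ¬¬¬a   (complement / identity)
= (¬¬¬a ∨ ¬d) ∧ ¬¬¬a   (double negation)
= ¬¬¬a   (absorption)
= ¬a   (double negation)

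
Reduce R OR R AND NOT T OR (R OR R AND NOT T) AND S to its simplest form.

R

R OR R AND NOT T OR (R OR R AND NOT T) AND S
= R OR R AND NOT T
= R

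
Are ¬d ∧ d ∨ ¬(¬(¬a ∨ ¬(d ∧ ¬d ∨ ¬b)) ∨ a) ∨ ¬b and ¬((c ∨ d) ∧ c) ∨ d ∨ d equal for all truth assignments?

E1: ¬d ∧ d ∨ ¬(¬(¬a ∨ ¬(d ∧ ¬d ∨ ¬b)) ∨ a) ∨ ¬b
    = ¬d ∧ d ∨ ¬(a ∧ (d ∧ ¬d ∨ ¬b) ∨ a) ∨ ¬b   — De Morgan
    = ¬d ∧ d ∨ ¬(a ∧ ¬b ∨ a) ∨ ¬b   — complement / identity
    = ¬d ∧ d ∨ ¬a ∨ ¬b   — absorption
    = ¬a ∨ ¬b   — complement / identity
E2: ¬((c ∨ d) ∧ c) ∨ d ∨ d
    = ¬((c ∨ d) ∧ c) ∨ d   — idempotence
    = ¬c ∨ d   — absorption
These differ: at a=1, b=1, c=1, d=1, E1 = 0 but E2 = 1.

No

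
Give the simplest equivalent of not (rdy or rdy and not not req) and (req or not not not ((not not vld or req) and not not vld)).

not (rdy or rdy and not not req) and (req or not not not ((not not vld or req) and not not vld))
= not (rdy or rdy and not not req) and (req or not ((not not vld or req) and not not vld))   [double negation]
= not (rdy or rdy and req) and (req or not ((not not vld or req) and not not vld))   [double negation]
= not (rdy or rdy and req) and (req or not not not vld)   [absorption]
= not rdy and (req or not not not vld)   [absorption]
= not rdy and (req or not vld)   [double negation]

not rdy and (req or not vld)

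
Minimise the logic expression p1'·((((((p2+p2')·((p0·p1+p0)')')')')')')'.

p1'·((((((p2+p2')·((p0·p1+p0)')')')')')')'
= p1'·((((p2+p2')·((p0·p1+p0)')')')')'   (double negation)
= p1'·(((((p0·p1+p0)')')')')'   (complement / identity)
= p1'·(((p0·p1+p0)')')'   (double negation)
= p1'·((p0')')'   (absorption)
= p1'·p0'   (double negation)

p1'·p0'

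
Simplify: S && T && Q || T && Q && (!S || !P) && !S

S && T && Q || T && Q && (!S || !P) && !S
= S && T && Q || T && Q && !S   — absorption
= T && Q   — distribution

T && Q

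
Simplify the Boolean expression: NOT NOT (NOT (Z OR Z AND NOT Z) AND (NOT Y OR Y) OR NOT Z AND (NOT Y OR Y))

NOT NOT (NOT (Z OR Z AND NOT Z) AND (NOT Y OR Y) OR NOT Z AND (NOT Y OR Y))
= NOT NOT (NOT Z AND (NOT Y OR Y) OR NOT Z AND (NOT Y OR Y))   [complement / identity]
= NOT Z AND (NOT Y OR Y) OR NOT Z AND (NOT Y OR Y)   [double negation]
= NOT Z AND (NOT Y OR Y)   [idempotence]
= NOT Z   [complement / identity]

NOT Z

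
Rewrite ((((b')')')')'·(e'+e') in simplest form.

((((b')')')')'·(e'+e')
= ((((b')')')')'·e'   — idempotence
= ((b')')'·e'   — double negation
= b'·e'   — double negation

b'·e'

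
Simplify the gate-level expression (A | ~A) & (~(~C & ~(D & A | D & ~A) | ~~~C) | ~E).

C | ~E

(A | ~A) & (~(~C & ~(D & A | D & ~A) | ~~~C) | ~E)
= (A | ~A) & (~(~C & ~(D & A | D & ~A) | ~C) | ~E)   (double negation)
= ~(~C & ~(D & A | D & ~A) | ~C) | ~E   (complement / identity)
= ~(~C & ~D | ~C) | ~E   (distribution)
= ~~C | ~E   (absorption)
= C | ~E   (double negation)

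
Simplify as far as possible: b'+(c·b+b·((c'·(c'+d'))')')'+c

b'+c

b'+(c·b+b·((c'·(c'+d'))')')'+c
= b'+(c·b+b·((c')')')'+c
= b'+(c·b+b·c')'+c
= b'+b'+c
= b'+c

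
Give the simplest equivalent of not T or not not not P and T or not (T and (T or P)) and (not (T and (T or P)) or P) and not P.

not T or not not not P and T or not (T and (T or P)) and (not (T and (T or P)) or P) and not P
= not T or not P and T or not (T and (T or P)) and (not (T and (T or P)) or P) and not P   [double negation]
= not T or not P and T or not (T and (T or P)) and not P   [absorption]
= not T or not P and T or not T and not P   [absorption]
= not T or not P   [distribution]

not T or not P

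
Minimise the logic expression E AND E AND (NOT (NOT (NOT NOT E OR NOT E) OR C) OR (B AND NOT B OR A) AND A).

E AND (NOT C OR A)

E AND E AND (NOT (NOT (NOT NOT E OR NOT E) OR C) OR (B AND NOT B OR A) AND A)
= E AND E AND (NOT (NOT E AND E OR C) OR (B AND NOT B OR A) AND A)   — De Morgan
= E AND E AND (NOT C OR (B AND NOT B OR A) AND A)   — complement / identity
= E AND E AND (NOT C OR A AND A)   — complement / identity
= E AND (NOT C OR A AND A)   — idempotence
= E AND (NOT C OR A)   — idempotence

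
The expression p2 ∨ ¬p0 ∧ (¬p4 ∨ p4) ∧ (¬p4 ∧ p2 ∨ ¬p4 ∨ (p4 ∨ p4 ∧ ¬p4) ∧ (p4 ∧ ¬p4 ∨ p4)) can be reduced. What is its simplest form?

p2 ∨ ¬p0

p2 ∨ ¬p0 ∧ (¬p4 ∨ p4) ∧ (¬p4 ∧ p2 ∨ ¬p4 ∨ (p4 ∨ p4 ∧ ¬p4) ∧ (p4 ∧ ¬p4 ∨ p4))
= p2 ∨ ¬p0 ∧ (¬p4 ∨ p4) ∧ (¬p4 ∧ p2 ∨ ¬p4 ∨ p4 ∧ p4 ∨ p4 ∧ ¬p4)   — distribution
= p2 ∨ ¬p0 ∧ (¬p4 ∨ p4) ∧ (¬p4 ∧ p2 ∨ ¬p4 ∨ p4)   — distribution
= p2 ∨ ¬p0 ∧ (¬p4 ∨ p4) ∧ (¬p4 ∨ p4)   — absorption
= p2 ∨ ¬p0 ∧ (¬p4 ∨ p4)   — idempotence
= p2 ∨ ¬p0   — complement / identity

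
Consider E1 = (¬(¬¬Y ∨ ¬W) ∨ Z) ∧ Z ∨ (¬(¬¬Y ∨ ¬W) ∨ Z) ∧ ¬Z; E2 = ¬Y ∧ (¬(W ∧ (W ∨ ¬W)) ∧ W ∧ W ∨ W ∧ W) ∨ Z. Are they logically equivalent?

E1: (¬(¬¬Y ∨ ¬W) ∨ Z) ∧ Z ∨ (¬(¬¬Y ∨ ¬W) ∨ Z) ∧ ¬Z
    = ¬(¬¬Y ∨ ¬W) ∨ Z   (distribution)
    = ¬Y ∧ W ∨ Z   (De Morgan)
E2: ¬Y ∧ (¬(W ∧ (W ∨ ¬W)) ∧ W ∧ W ∨ W ∧ W) ∨ Z
    = ¬Y ∧ (¬W ∧ W ∧ W ∨ W ∧ W) ∨ Z   (complement / identity)
    = ¬Y ∧ (¬W ∧ W ∨ W ∧ W) ∨ Z   (idempotence)
    = ¬Y ∧ W ∨ Z   (distribution)
Both reduce to ¬Y ∧ W ∨ Z, so they are equivalent.

Yes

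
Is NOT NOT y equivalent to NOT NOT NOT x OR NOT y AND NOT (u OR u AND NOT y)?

E1: NOT NOT y
    = y   (double negation)
E2: NOT NOT NOT x OR NOT y AND NOT (u OR u AND NOT y)
    = NOT NOT NOT x OR NOT y AND NOT u   (absorption)
    = NOT x OR NOT y AND NOT u   (double negation)
These differ: at u=0, x=0, y=0, E1 = 0 but E2 = 1.

No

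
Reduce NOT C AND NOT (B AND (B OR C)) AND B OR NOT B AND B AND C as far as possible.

NOT C AND NOT (B AND (B OR C)) AND B OR NOT B AND B AND C
= NOT C AND NOT B AND B OR NOT B AND B AND C   [absorption]
= NOT B AND B   [distribution]
= FALSE   [complement]

FALSE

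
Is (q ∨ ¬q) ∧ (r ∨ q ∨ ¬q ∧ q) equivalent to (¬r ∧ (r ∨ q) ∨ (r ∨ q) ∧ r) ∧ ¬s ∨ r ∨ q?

Yes

E1: (q ∨ ¬q) ∧ (r ∨ q ∨ ¬q ∧ q)
    = r ∨ q ∨ ¬q ∧ q   (complement / identity)
    = r ∨ q   (complement / identity)
E2: (¬r ∧ (r ∨ q) ∨ (r ∨ q) ∧ r) ∧ ¬s ∨ r ∨ q
    = (r ∨ q) ∧ ¬s ∨ r ∨ q   (distribution)
    = r ∨ q   (absorption)
Both reduce to r ∨ q, so they are equivalent.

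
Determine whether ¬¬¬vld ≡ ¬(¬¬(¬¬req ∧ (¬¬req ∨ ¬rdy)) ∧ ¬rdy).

E1: ¬¬¬vld
    = ¬vld
E2: ¬(¬¬(¬¬req ∧ (¬¬req ∨ ¬rdy)) ∧ ¬rdy)
    = ¬(¬¬¬¬req ∧ ¬rdy)
    = ¬¬¬req ∨ rdy
    = ¬req ∨ rdy
These differ: at rdy=0, req=0, vld=1, E1 = 0 but E2 = 1.

No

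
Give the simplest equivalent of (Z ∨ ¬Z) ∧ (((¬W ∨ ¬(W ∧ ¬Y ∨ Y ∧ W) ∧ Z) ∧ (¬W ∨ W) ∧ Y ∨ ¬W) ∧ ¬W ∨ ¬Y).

¬W ∨ ¬Y

(Z ∨ ¬Z) ∧ (((¬W ∨ ¬(W ∧ ¬Y ∨ Y ∧ W) ∧ Z) ∧ (¬W ∨ W) ∧ Y ∨ ¬W) ∧ ¬W ∨ ¬Y)
= (Z ∨ ¬Z) ∧ (((¬W ∨ ¬(W ∧ ¬Y ∨ Y ∧ W) ∧ Z) ∧ Y ∨ ¬W) ∧ ¬W ∨ ¬Y)
= (Z ∨ ¬Z) ∧ (((¬W ∨ ¬W ∧ Z) ∧ Y ∨ ¬W) ∧ ¬W ∨ ¬Y)
= (Z ∨ ¬Z) ∧ ((¬W ∧ Y ∨ ¬W) ∧ ¬W ∨ ¬Y)
= (¬W ∧ Y ∨ ¬W) ∧ ¬W ∨ ¬Y
= ¬W ∧ ¬W ∨ ¬Y
= ¬W ∨ ¬Y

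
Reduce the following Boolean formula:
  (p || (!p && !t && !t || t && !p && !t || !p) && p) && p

(p || (!p && !t && !t || t && !p && !t || !p) && p) && p
= (p || (!p && !t || !p) && p) && p
= (p || !p && p) && p
= p && p
= p

p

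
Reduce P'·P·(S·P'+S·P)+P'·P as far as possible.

P'·P·(S·P'+S·P)+P'·P
= P'·P·S+P'·P   [distribution]
= P'·P   [absorption]
= 0   [complement]

0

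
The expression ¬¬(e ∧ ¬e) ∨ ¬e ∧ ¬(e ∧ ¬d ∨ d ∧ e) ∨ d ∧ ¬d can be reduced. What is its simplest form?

¬¬(e ∧ ¬e) ∨ ¬e ∧ ¬(e ∧ ¬d ∨ d ∧ e) ∨ d ∧ ¬d
= ¬¬(e ∧ ¬e) ∨ ¬e ∧ ¬e ∨ d ∧ ¬d
= ¬¬(e ∧ ¬e) ∨ ¬e ∧ ¬e
= e ∧ ¬e ∨ ¬e ∧ ¬e
= ¬e

¬e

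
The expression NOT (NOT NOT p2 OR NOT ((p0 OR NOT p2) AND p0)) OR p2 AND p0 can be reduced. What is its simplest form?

p0

NOT (NOT NOT p2 OR NOT ((p0 OR NOT p2) AND p0)) OR p2 AND p0
= NOT p2 AND (p0 OR NOT p2) AND p0 OR p2 AND p0   — De Morgan
= NOT p2 AND p0 OR p2 AND p0   — absorption
= p0   — distribution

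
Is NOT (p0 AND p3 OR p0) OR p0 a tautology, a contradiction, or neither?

tautology

NOT (p0 AND p3 OR p0) OR p0
= NOT p0 OR p0
= TRUE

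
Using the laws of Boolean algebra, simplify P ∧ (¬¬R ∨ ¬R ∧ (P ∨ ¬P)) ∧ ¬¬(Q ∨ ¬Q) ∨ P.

P

P ∧ (¬¬R ∨ ¬R ∧ (P ∨ ¬P)) ∧ ¬¬(Q ∨ ¬Q) ∨ P
= P ∧ (¬¬R ∨ ¬R) ∧ ¬¬(Q ∨ ¬Q) ∨ P   (complement / identity)
= P ∧ (R ∨ ¬R) ∧ ¬¬(Q ∨ ¬Q) ∨ P   (double negation)
= P ∧ (R ∨ ¬R) ∧ (Q ∨ ¬Q) ∨ P   (double negation)
= P ∧ (R ∨ ¬R) ∨ P   (complement / identity)
= P ∨ P   (complement / identity)
= P   (idempotence)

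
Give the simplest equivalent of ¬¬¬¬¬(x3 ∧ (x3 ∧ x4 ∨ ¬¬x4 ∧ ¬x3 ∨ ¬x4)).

¬x3

¬¬¬¬¬(x3 ∧ (x3 ∧ x4 ∨ ¬¬x4 ∧ ¬x3 ∨ ¬x4))
= ¬¬¬¬¬(x3 ∧ (x3 ∧ x4 ∨ x4 ∧ ¬x3 ∨ ¬x4))   [double negation]
= ¬¬¬(x3 ∧ (x3 ∧ x4 ∨ x4 ∧ ¬x3 ∨ ¬x4))   [double negation]
= ¬(x3 ∧ (x3 ∧ x4 ∨ x4 ∧ ¬x3 ∨ ¬x4))   [double negation]
= ¬(x3 ∧ (x4 ∨ ¬x4))   [distribution]
= ¬x3   [complement / identity]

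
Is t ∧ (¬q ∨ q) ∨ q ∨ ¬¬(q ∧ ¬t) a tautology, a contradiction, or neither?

t ∧ (¬q ∨ q) ∨ q ∨ ¬¬(q ∧ ¬t)
= t ∧ (¬q ∨ q) ∨ q ∨ q ∧ ¬t   [double negation]
= t ∧ (¬q ∨ q) ∨ q   [absorption]
= t ∨ q   [complement / identity]
This depends on q, t, so it is not a constant.

neither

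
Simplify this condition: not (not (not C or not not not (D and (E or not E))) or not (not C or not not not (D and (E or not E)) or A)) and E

not (not (not C or not not not (D and (E or not E))) or not (not C or not not not (D and (E or not E)) or A)) and E
= (not C or not not not (D and (E or not E))) and (not C or not not not (D and (E or not E)) or A) and E   (De Morgan)
= (not C or not not not (D and (E or not E))) and E   (absorption)
= (not C or not (D and (E or not E))) and E   (double negation)
= (not C or not D) and E   (complement / identity)

(not C or not D) and E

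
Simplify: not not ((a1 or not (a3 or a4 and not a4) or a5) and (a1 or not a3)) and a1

not not ((a1 or not (a3 or a4 and not a4) or a5) and (a1 or not a3)) and a1
= not not ((a1 or not a3 or a5) and (a1 or not a3)) and a1   — complement / identity
= (a1 or not a3 or a5) and (a1 or not a3) and a1   — double negation
= (a1 or not a3) and a1   — absorption
= a1   — absorption

a1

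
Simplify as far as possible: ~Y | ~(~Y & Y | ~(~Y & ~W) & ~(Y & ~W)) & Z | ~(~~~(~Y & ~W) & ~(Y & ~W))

~Y | ~W

~Y | ~(~Y & Y | ~(~Y & ~W) & ~(Y & ~W)) & Z | ~(~~~(~Y & ~W) & ~(Y & ~W))
= ~Y | ~(~Y & Y | ~(~Y & ~W) & ~(Y & ~W)) & Z | ~(~(~Y & ~W) & ~(Y & ~W))   [double negation]
= ~Y | ~(~(~Y & ~W) & ~(Y & ~W)) & Z | ~(~(~Y & ~W) & ~(Y & ~W))   [complement / identity]
= ~Y | ~(~(~Y & ~W) & ~(Y & ~W))   [absorption]
= ~Y | ~Y & ~W | Y & ~W   [De Morgan]
= ~Y | (~Y | Y) & ~W   [distribution]
= ~Y | ~W   [complement / identity]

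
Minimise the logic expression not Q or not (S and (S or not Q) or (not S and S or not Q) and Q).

not Q or not (S and (S or not Q) or (not S and S or not Q) and Q)
= not Q or not (S and (S or not Q) or not Q and Q)
= not Q or not (S or not Q and Q)
= not Q or not S

not Q or not S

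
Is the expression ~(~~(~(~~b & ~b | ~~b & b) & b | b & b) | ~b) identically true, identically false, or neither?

~(~~(~(~~b & ~b | ~~b & b) & b | b & b) | ~b)
= ~(~~(~~~b & b | b & b) | ~b)   — distribution
= ~(~~(~b & b | b & b) | ~b)   — double negation
= ~(~~b | ~b)   — distribution
= ~b & b   — De Morgan
= 0   — complement

identically false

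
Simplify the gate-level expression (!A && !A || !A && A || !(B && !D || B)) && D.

(!A || !B) && D

(!A && !A || !A && A || !(B && !D || B)) && D
= (!A || !(B && !D || B)) && D
= (!A || !B) && D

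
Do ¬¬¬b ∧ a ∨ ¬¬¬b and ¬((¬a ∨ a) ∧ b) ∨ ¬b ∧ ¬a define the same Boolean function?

E1: ¬¬¬b ∧ a ∨ ¬¬¬b
    = ¬¬¬b   [absorption]
    = ¬b   [double negation]
E2: ¬((¬a ∨ a) ∧ b) ∨ ¬b ∧ ¬a
    = ¬b ∨ ¬b ∧ ¬a   [complement / identity]
    = ¬b   [absorption]
Both reduce to ¬b, so they are equivalent.

Yes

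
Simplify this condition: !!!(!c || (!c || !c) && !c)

c

!!!(!c || (!c || !c) && !c)
= !!!(!c || !c && !c)   (idempotence)
= !!!(!c || !c)   (idempotence)
= !!(c && c)   (De Morgan)
= c && c   (double negation)
= c   (idempotence)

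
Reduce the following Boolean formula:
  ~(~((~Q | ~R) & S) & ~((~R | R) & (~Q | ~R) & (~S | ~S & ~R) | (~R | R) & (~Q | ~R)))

~Q | ~R

~(~((~Q | ~R) & S) & ~((~R | R) & (~Q | ~R) & (~S | ~S & ~R) | (~R | R) & (~Q | ~R)))
= ~(~((~Q | ~R) & S) & ~((~R | R) & (~Q | ~R) & ~S | (~R | R) & (~Q | ~R)))
= ~(~((~Q | ~R) & S) & ~((~R | R) & (~Q | ~R)))
= ~(~((~Q | ~R) & S) & ~(~Q | ~R))
= (~Q | ~R) & S | ~Q | ~R
= ~Q | ~R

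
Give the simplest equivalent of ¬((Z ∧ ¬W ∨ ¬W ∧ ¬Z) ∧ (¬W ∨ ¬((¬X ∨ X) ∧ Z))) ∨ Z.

W ∨ Z

¬((Z ∧ ¬W ∨ ¬W ∧ ¬Z) ∧ (¬W ∨ ¬((¬X ∨ X) ∧ Z))) ∨ Z
= ¬(¬W ∧ (¬W ∨ ¬((¬X ∨ X) ∧ Z))) ∨ Z   [distribution]
= ¬(¬W ∧ (¬W ∨ ¬Z)) ∨ Z   [complement / identity]
= ¬¬W ∨ Z   [absorption]
= W ∨ Z   [double negation]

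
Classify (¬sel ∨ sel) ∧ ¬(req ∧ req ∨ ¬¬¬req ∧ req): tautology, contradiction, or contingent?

contingent

(¬sel ∨ sel) ∧ ¬(req ∧ req ∨ ¬¬¬req ∧ req)
= ¬(req ∧ req ∨ ¬¬¬req ∧ req)   — complement / identity
= ¬(req ∧ req ∨ ¬req ∧ req)   — double negation
= ¬req   — distribution
This depends on req, so it is not a constant.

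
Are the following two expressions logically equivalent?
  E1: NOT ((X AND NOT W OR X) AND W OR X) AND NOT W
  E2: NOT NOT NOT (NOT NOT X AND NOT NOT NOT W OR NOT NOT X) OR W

E1: NOT ((X AND NOT W OR X) AND W OR X) AND NOT W
    = NOT (X AND W OR X) AND NOT W
    = NOT X AND NOT W
E2: NOT NOT NOT (NOT NOT X AND NOT NOT NOT W OR NOT NOT X) OR W
    = NOT NOT NOT (NOT NOT X AND NOT W OR NOT NOT X) OR W
    = NOT (NOT NOT X AND NOT W OR NOT NOT X) OR W
    = NOT NOT NOT X OR W
    = NOT X OR W
These differ: at W=1, X=0, E1 = 0 but E2 = 1.

No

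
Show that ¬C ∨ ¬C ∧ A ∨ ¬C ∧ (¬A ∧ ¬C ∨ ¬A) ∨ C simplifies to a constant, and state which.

¬C ∨ ¬C ∧ A ∨ ¬C ∧ (¬A ∧ ¬C ∨ ¬A) ∨ C
= ¬C ∨ ¬C ∧ (¬A ∧ ¬C ∨ ¬A) ∨ C
= ¬C ∨ ¬C ∧ ¬A ∨ C
= ¬C ∨ C
= True

True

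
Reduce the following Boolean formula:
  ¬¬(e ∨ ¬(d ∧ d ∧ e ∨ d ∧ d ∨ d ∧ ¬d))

¬¬(e ∨ ¬(d ∧ d ∧ e ∨ d ∧ d ∨ d ∧ ¬d))
= ¬¬(e ∨ ¬(d ∧ d ∨ d ∧ ¬d))   (absorption)
= e ∨ ¬(d ∧ d ∨ d ∧ ¬d)   (double negation)
= e ∨ ¬d   (distribution)

e ∨ ¬d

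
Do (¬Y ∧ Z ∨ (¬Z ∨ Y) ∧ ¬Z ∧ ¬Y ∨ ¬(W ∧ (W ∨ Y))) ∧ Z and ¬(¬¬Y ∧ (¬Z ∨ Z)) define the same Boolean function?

E1: (¬Y ∧ Z ∨ (¬Z ∨ Y) ∧ ¬Z ∧ ¬Y ∨ ¬(W ∧ (W ∨ Y))) ∧ Z
    = (¬Y ∧ Z ∨ ¬Z ∧ ¬Y ∨ ¬(W ∧ (W ∨ Y))) ∧ Z
    = (¬Y ∧ Z ∨ ¬Z ∧ ¬Y ∨ ¬W) ∧ Z
    = (¬Y ∨ ¬W) ∧ Z
E2: ¬(¬¬Y ∧ (¬Z ∨ Z))
    = ¬¬¬Y
    = ¬Y
These differ: at W=0, Y=0, Z=0, E1 = 0 but E2 = 1.

No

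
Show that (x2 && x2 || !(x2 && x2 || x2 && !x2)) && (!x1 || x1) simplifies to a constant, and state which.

true

(x2 && x2 || !(x2 && x2 || x2 && !x2)) && (!x1 || x1)
= (x2 || !(x2 && x2 || x2 && !x2)) && (!x1 || x1)
= (x2 || !((x2 || !x2) && x2)) && (!x1 || x1)
= (x2 || !x2) && (!x1 || x1)
= !x1 || x1
= true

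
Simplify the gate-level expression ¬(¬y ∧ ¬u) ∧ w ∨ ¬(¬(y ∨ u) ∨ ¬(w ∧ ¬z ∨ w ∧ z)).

¬(¬y ∧ ¬u) ∧ w ∨ ¬(¬(y ∨ u) ∨ ¬(w ∧ ¬z ∨ w ∧ z))
= ¬(¬y ∧ ¬u) ∧ w ∨ (y ∨ u) ∧ (w ∧ ¬z ∨ w ∧ z)   [De Morgan]
= ¬(¬y ∧ ¬u) ∧ w ∨ (y ∨ u) ∧ w   [distribution]
= (y ∨ u) ∧ w ∨ (y ∨ u) ∧ w   [De Morgan]
= (y ∨ u) ∧ w   [idempotence]

(y ∨ u) ∧ w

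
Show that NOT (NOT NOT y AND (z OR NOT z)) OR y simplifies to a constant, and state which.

NOT (NOT NOT y AND (z OR NOT z)) OR y
= NOT NOT NOT y OR y   (complement / identity)
= NOT y OR y   (double negation)
= TRUE   (complement)

TRUE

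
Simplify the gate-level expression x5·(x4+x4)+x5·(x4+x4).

x5·(x4+x4)+x5·(x4+x4)
= x5·(x4+x4)   (idempotence)
= x5·x4   (idempotence)

x5·x4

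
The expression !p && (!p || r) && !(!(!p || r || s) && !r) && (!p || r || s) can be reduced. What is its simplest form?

!p

!p && (!p || r) && !(!(!p || r || s) && !r) && (!p || r || s)
= !p && (!p || r) && (!p || r || s || r) && (!p || r || s)   [De Morgan]
= !p && (!p || r) && (!p || r || s)   [absorption]
= !p && (!p || r)   [absorption]
= !p   [absorption]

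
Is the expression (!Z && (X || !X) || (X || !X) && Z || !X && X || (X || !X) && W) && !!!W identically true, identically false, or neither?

neither

(!Z && (X || !X) || (X || !X) && Z || !X && X || (X || !X) && W) && !!!W
= (X || !X || !X && X || (X || !X) && W) && !!!W   (distribution)
= (X || !X || (X || !X) && W) && !!!W   (complement / identity)
= (X || !X) && !!!W   (absorption)
= (X || !X) && !W   (double negation)
= !W   (complement / identity)
This depends on W, so it is not a constant.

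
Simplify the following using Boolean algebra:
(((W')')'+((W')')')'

W

(((W')')'+((W')')')'
= (((W')')')'
= (W')'
= W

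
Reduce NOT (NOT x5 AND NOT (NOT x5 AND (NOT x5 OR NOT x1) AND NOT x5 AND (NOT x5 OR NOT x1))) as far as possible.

NOT (NOT x5 AND NOT (NOT x5 AND (NOT x5 OR NOT x1) AND NOT x5 AND (NOT x5 OR NOT x1)))
= NOT (NOT x5 AND NOT (NOT x5 AND (NOT x5 OR NOT x1)))
= NOT (NOT x5 AND NOT NOT x5)
= x5 OR NOT x5
= TRUE

TRUE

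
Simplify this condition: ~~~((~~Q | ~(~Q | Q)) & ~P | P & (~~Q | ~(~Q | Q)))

~Q

~~~((~~Q | ~(~Q | Q)) & ~P | P & (~~Q | ~(~Q | Q)))
= ~((~~Q | ~(~Q | Q)) & ~P | P & (~~Q | ~(~Q | Q)))   — double negation
= ~(~~Q | ~(~Q | Q))   — distribution
= ~Q & (~Q | Q)   — De Morgan
= ~Q   — complement / identity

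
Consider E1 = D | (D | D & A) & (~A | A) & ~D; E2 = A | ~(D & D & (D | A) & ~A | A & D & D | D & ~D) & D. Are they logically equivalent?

E1: D | (D | D & A) & (~A | A) & ~D
    = D | (D | D & A) & ~D   [complement / identity]
    = D | D & ~D   [absorption]
    = D   [complement / identity]
E2: A | ~(D & D & (D | A) & ~A | A & D & D | D & ~D) & D
    = A | ~(D & D & ~A | A & D & D | D & ~D) & D   [absorption]
    = A | ~(D & D | D & ~D) & D   [distribution]
    = A | ~D & D   [distribution]
    = A   [complement / identity]
These differ: at A=1, D=0, E1 = 0 but E2 = 1.

No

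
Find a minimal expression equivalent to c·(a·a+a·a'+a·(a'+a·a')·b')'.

c·(a·a+a·a'+a·(a'+a·a')·b')'
= c·(a·a+a·a'+a·a'·b')'
= c·(a·a+a·a')'
= c·a'

c·a'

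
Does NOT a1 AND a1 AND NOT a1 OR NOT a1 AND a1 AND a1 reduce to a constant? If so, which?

yes, False

NOT a1 AND a1 AND NOT a1 OR NOT a1 AND a1 AND a1
= NOT a1 AND a1   — distribution
= FALSE   — complement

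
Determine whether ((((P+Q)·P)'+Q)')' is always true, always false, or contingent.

((((P+Q)·P)'+Q)')'
= ((P+Q)·P)'+Q
= P'+Q
This depends on P, Q, so it is not a constant.

contingent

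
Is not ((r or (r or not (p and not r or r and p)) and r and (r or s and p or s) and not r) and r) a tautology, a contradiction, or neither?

not ((r or (r or not (p and not r or r and p)) and r and (r or s and p or s) and not r) and r)
= not ((r or (r or not (p and not r or r and p)) and r and (r or s) and not r) and r)
= not ((r or (r or not p) and r and (r or s) and not r) and r)
= not ((r or (r or not p) and r and not r) and r)
= not ((r or r and not r) and r)
= not (r and r)
= not r
This depends on r, so it is not a constant.

neither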